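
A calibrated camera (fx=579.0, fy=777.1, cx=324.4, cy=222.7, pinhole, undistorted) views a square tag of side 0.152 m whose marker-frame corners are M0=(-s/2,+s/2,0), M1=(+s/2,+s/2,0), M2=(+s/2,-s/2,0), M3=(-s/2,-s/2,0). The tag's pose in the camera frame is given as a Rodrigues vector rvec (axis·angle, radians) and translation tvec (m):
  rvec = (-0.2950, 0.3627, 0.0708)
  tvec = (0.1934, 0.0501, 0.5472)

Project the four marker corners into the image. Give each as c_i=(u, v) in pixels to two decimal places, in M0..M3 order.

Intrinsics K: fx=579.0, fy=777.1, cx=324.4, cy=222.7
Marker side s = 0.152 m; corners in marker frame (Z=0):
  M0 = (-0.0760, +0.0760, 0)
  M1 = (+0.0760, +0.0760, 0)
  M2 = (+0.0760, -0.0760, 0)
  M3 = (-0.0760, -0.0760, 0)
rvec = (-0.2950, 0.3627, 0.0708), |rvec| = θ = 0.47285 rad = 27.092°
Rodrigues: sinθ=0.45543, 1−cosθ=0.10973; R = I + sinθ·[k]× + (1−cosθ)·[k]×²:
    [+0.93298 -0.12070 +0.33908]
    [+0.01568 +0.95483 +0.29673]
    [-0.35958 -0.27153 +0.89273]
t = (0.1934, 0.0501, 0.5472) m
M0: Pc = R·M0+t = (+0.11332, +0.12148, +0.55389); u = 579.0·(+0.11332)/0.55389 + 324.4 = 442.8570, v = 777.1·(+0.12148)/0.55389 + 222.7 = 393.1276
M1: Pc = R·M1+t = (+0.25513, +0.12386, +0.49924); u = 579.0·(+0.25513)/0.49924 + 324.4 = 620.2968, v = 777.1·(+0.12386)/0.49924 + 222.7 = 415.4966
M2: Pc = R·M2+t = (+0.27348, -0.02128, +0.54051); u = 579.0·(+0.27348)/0.54051 + 324.4 = 617.3556, v = 777.1·(-0.02128)/0.54051 + 222.7 = 192.1119
M3: Pc = R·M3+t = (+0.13167, -0.02366, +0.59516); u = 579.0·(+0.13167)/0.59516 + 324.4 = 452.4906, v = 777.1·(-0.02366)/0.59516 + 222.7 = 191.8086

c0=(442.86, 393.13) c1=(620.30, 415.50) c2=(617.36, 192.11) c3=(452.49, 191.81)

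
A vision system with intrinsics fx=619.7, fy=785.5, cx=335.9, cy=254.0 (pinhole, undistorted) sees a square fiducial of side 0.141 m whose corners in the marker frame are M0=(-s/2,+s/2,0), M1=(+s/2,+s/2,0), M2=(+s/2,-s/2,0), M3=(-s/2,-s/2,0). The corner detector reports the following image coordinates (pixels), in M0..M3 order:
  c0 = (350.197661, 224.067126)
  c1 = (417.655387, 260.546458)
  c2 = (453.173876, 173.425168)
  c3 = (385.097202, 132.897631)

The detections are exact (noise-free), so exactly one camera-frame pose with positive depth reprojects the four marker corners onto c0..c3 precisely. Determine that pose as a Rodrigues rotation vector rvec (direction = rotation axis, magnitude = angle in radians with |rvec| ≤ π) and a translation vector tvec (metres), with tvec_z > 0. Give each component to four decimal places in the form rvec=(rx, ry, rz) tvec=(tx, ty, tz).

Intrinsics K: fx=619.7, fy=785.5, cx=335.9, cy=254.0
Marker side s = 0.141 m; corners in marker frame (Z=0):
  M0 = (-0.0705, +0.0705, 0)
  M1 = (+0.0705, +0.0705, 0)
  M2 = (+0.0705, -0.0705, 0)
  M3 = (-0.0705, -0.0705, 0)
Detected image corners:
  c0 = (350.197661, 224.067126) px
  c1 = (417.655387, 260.546458) px
  c2 = (453.173876, 173.425168) px
  c3 = (385.097202, 132.897631) px
Planar DLT: solve 8×8 A·h = b for H (H[2,2]=1):
  H  [+577.03206 -173.62909 +401.86952]
  H  [+320.37552 +669.47778 +198.65578]
  H  [+0.24019 +0.18957 +1.00000]
B = K⁻¹H; ‖b₁‖=0.899027, ‖b₂‖=0.899027; λ = 2/(‖b₁‖+‖b₂‖) = 1.112313, sign → tz>0 ⇒ λ=+1.112313
r₁ = λ·B[:,0] = (+0.89091,+0.36728,+0.26716); r₂ = λ·B[:,1] = (-0.42594,+0.87984,+0.21086)
r₃ = r₁×r₂ = (-0.15762,-0.30165,+0.94030); SVD([r₁ r₂ r₃]) → R = UVᵀ:
  R  [+0.89091 -0.42594 -0.15762]
  R  [+0.36728 +0.87984 -0.30165]
  R  [+0.26716 +0.21086 +0.94030]
t = (+0.11841, -0.07837, +1.11231) m
tr R = 2.711049; θ = arccos((tr R − 1)/2) = 0.544233 rad = 31.182°
axis k = ((R−Rᵀ)₃₂, (R−Rᵀ)₁₃, (R−Rᵀ)₂₁) / (2 sinθ) = (+0.494931, -0.410208, +0.766011)
rvec = θ·k = (+0.269358, -0.223249, +0.416889)

rvec=(0.2694, -0.2232, 0.4169) tvec=(0.1184, -0.0784, 1.1123)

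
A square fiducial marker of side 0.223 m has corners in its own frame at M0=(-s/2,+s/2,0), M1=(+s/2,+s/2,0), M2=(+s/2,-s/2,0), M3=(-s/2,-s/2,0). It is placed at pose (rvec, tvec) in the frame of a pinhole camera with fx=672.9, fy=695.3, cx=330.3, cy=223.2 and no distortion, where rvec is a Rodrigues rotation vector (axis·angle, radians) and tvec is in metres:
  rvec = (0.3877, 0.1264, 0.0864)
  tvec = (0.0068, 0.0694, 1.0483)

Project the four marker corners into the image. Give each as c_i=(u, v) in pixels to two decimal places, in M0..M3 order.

c0=(263.13, 324.20) c1=(399.11, 341.94) c2=(414.04, 208.24) c3=(266.32, 192.12)

Intrinsics K: fx=672.9, fy=695.3, cx=330.3, cy=223.2
Marker side s = 0.223 m; corners in marker frame (Z=0):
  M0 = (-0.1115, +0.1115, 0)
  M1 = (+0.1115, +0.1115, 0)
  M2 = (+0.1115, -0.1115, 0)
  M3 = (-0.1115, -0.1115, 0)
rvec = (0.3877, 0.1264, 0.0864), |rvec| = θ = 0.41684 rad = 23.883°
Rodrigues: sinθ=0.40487, 1−cosθ=0.08563; R = I + sinθ·[k]× + (1−cosθ)·[k]×²:
    [+0.98845 -0.05977 +0.13928]
    [+0.10807 +0.92225 -0.37119]
    [-0.10626 +0.38195 +0.91805]
t = (0.0068, 0.0694, 1.0483) m
M0: Pc = R·M0+t = (-0.11008, +0.16018, +1.10274); u = 672.9·(-0.11008)/1.10274 + 330.3 = 263.1304, v = 695.3·(+0.16018)/1.10274 + 223.2 = 324.1976
M1: Pc = R·M1+t = (+0.11035, +0.18428, +1.07904); u = 672.9·(+0.11035)/1.07904 + 330.3 = 399.1139, v = 695.3·(+0.18428)/1.07904 + 223.2 = 341.9446
M2: Pc = R·M2+t = (+0.12368, -0.02138, +0.99386); u = 672.9·(+0.12368)/0.99386 + 330.3 = 414.0355, v = 695.3·(-0.02138)/0.99386 + 223.2 = 208.2421
M3: Pc = R·M3+t = (-0.09675, -0.04548, +1.01756); u = 672.9·(-0.09675)/1.01756 + 330.3 = 266.3220, v = 695.3·(-0.04548)/1.01756 + 223.2 = 192.1232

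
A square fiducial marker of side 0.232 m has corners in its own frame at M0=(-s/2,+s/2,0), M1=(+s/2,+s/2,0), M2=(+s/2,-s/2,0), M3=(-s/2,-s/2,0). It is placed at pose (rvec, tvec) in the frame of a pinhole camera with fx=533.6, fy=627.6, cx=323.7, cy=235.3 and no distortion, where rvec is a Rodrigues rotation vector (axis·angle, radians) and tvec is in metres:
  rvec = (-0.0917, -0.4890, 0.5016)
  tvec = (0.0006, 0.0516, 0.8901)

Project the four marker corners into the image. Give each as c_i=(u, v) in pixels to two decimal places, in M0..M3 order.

c0=(232.88, 309.94) c1=(346.02, 378.52) c2=(401.42, 239.22) c3=(300.77, 158.37)

Intrinsics K: fx=533.6, fy=627.6, cx=323.7, cy=235.3
Marker side s = 0.232 m; corners in marker frame (Z=0):
  M0 = (-0.1160, +0.1160, 0)
  M1 = (+0.1160, +0.1160, 0)
  M2 = (+0.1160, -0.1160, 0)
  M3 = (-0.1160, -0.1160, 0)
rvec = (-0.0917, -0.4890, 0.5016), |rvec| = θ = 0.70649 rad = 40.479°
Rodrigues: sinθ=0.64917, 1−cosθ=0.23936; R = I + sinθ·[k]× + (1−cosθ)·[k]×²:
    [+0.76468 -0.43940 -0.47138]
    [+0.48241 +0.87531 -0.03336]
    [+0.42727 -0.20188 +0.88130]
t = (0.0006, 0.0516, 0.8901) m
M0: Pc = R·M0+t = (-0.13907, +0.09718, +0.81712); u = 533.6·(-0.13907)/0.81712 + 323.7 = 232.8819, v = 627.6·(+0.09718)/0.81712 + 235.3 = 309.9384
M1: Pc = R·M1+t = (+0.03833, +0.20910, +0.91624); u = 533.6·(+0.03833)/0.91624 + 323.7 = 346.0238, v = 627.6·(+0.20910)/0.91624 + 235.3 = 378.5240
M2: Pc = R·M2+t = (+0.14027, +0.00602, +0.96308); u = 533.6·(+0.14027)/0.96308 + 323.7 = 401.4187, v = 627.6·(+0.00602)/0.96308 + 235.3 = 239.2248
M3: Pc = R·M3+t = (-0.03713, -0.10590, +0.86396); u = 533.6·(-0.03713)/0.86396 + 323.7 = 300.7663, v = 627.6·(-0.10590)/0.86396 + 235.3 = 158.3749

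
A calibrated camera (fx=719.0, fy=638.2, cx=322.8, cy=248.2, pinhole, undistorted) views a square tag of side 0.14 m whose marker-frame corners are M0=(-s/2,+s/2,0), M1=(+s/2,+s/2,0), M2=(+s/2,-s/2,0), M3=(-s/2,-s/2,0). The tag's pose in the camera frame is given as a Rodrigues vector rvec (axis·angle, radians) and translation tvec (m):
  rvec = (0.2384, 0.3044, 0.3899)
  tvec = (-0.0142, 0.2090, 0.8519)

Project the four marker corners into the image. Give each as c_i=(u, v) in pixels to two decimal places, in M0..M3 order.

Intrinsics K: fx=719.0, fy=638.2, cx=322.8, cy=248.2
Marker side s = 0.14 m; corners in marker frame (Z=0):
  M0 = (-0.0700, +0.0700, 0)
  M1 = (+0.0700, +0.0700, 0)
  M2 = (+0.0700, -0.0700, 0)
  M3 = (-0.0700, -0.0700, 0)
rvec = (0.2384, 0.3044, 0.3899), |rvec| = θ = 0.54910 rad = 31.461°
Rodrigues: sinθ=0.52192, 1−cosθ=0.14701; R = I + sinθ·[k]× + (1−cosθ)·[k]×²:
    [+0.88070 -0.33522 +0.33465]
    [+0.40598 +0.89817 -0.16873]
    [-0.24401 +0.28447 +0.92711]
t = (-0.0142, 0.2090, 0.8519) m
M0: Pc = R·M0+t = (-0.09931, +0.24345, +0.88889); u = 719.0·(-0.09931)/0.88889 + 322.8 = 242.4675, v = 638.2·(+0.24345)/0.88889 + 248.2 = 422.9924
M1: Pc = R·M1+t = (+0.02398, +0.30029, +0.85473); u = 719.0·(+0.02398)/0.85473 + 322.8 = 342.9753, v = 638.2·(+0.30029)/0.85473 + 248.2 = 472.4171
M2: Pc = R·M2+t = (+0.07091, +0.17455, +0.81491); u = 719.0·(+0.07091)/0.81491 + 322.8 = 385.3685, v = 638.2·(+0.17455)/0.81491 + 248.2 = 384.8976
M3: Pc = R·M3+t = (-0.05238, +0.11771, +0.84907); u = 719.0·(-0.05238)/0.84907 + 322.8 = 278.4407, v = 638.2·(+0.11771)/0.84907 + 248.2 = 336.6760

c0=(242.47, 422.99) c1=(342.98, 472.42) c2=(385.37, 384.90) c3=(278.44, 336.68)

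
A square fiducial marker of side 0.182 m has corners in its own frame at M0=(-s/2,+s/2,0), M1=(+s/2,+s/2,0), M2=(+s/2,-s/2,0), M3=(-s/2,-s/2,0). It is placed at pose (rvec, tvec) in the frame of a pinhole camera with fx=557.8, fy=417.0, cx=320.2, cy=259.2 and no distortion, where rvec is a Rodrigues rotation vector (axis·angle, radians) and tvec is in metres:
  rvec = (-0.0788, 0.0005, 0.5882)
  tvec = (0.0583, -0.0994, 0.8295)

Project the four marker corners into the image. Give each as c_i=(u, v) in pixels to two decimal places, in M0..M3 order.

c0=(274.31, 221.59) c1=(377.00, 272.65) c2=(443.55, 197.01) c3=(342.17, 147.14)

Intrinsics K: fx=557.8, fy=417.0, cx=320.2, cy=259.2
Marker side s = 0.182 m; corners in marker frame (Z=0):
  M0 = (-0.0910, +0.0910, 0)
  M1 = (+0.0910, +0.0910, 0)
  M2 = (+0.0910, -0.0910, 0)
  M3 = (-0.0910, -0.0910, 0)
rvec = (-0.0788, 0.0005, 0.5882), |rvec| = θ = 0.59346 rad = 34.002°
Rodrigues: sinθ=0.55923, 1−cosθ=0.17099; R = I + sinθ·[k]× + (1−cosθ)·[k]×²:
    [+0.83203 -0.55430 -0.02203]
    [+0.55426 +0.82901 +0.07440]
    [-0.02297 -0.07411 +0.99699]
t = (0.0583, -0.0994, 0.8295) m
M0: Pc = R·M0+t = (-0.06786, -0.07440, +0.82485); u = 557.8·(-0.06786)/0.82485 + 320.2 = 274.3129, v = 417.0·(-0.07440)/0.82485 + 259.2 = 221.5886
M1: Pc = R·M1+t = (+0.08357, +0.02648, +0.82067); u = 557.8·(+0.08357)/0.82067 + 320.2 = 377.0044, v = 417.0·(+0.02648)/0.82067 + 259.2 = 272.6540
M2: Pc = R·M2+t = (+0.18446, -0.12440, +0.83415); u = 557.8·(+0.18446)/0.83415 + 320.2 = 443.5457, v = 417.0·(-0.12440)/0.83415 + 259.2 = 197.0101
M3: Pc = R·M3+t = (+0.03303, -0.22528, +0.83833); u = 557.8·(+0.03303)/0.83833 + 320.2 = 342.1746, v = 417.0·(-0.22528)/0.83833 + 259.2 = 147.1436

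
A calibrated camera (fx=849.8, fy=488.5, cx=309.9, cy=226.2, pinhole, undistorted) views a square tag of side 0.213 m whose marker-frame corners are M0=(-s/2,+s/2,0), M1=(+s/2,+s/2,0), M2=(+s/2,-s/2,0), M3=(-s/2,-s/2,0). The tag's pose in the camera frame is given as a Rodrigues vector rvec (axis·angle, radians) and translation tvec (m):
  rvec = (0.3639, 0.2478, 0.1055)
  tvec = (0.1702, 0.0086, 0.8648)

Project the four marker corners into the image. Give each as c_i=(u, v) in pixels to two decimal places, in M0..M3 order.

Intrinsics K: fx=849.8, fy=488.5, cx=309.9, cy=226.2
Marker side s = 0.213 m; corners in marker frame (Z=0):
  M0 = (-0.1065, +0.1065, 0)
  M1 = (+0.1065, +0.1065, 0)
  M2 = (+0.1065, -0.1065, 0)
  M3 = (-0.1065, -0.1065, 0)
rvec = (0.3639, 0.2478, 0.1055), |rvec| = θ = 0.45272 rad = 25.939°
Rodrigues: sinθ=0.43742, 1−cosθ=0.10074; R = I + sinθ·[k]× + (1−cosθ)·[k]×²:
    [+0.96435 -0.05761 +0.25829]
    [+0.14626 +0.92944 -0.33875]
    [-0.22055 +0.36445 +0.90473]
t = (0.1702, 0.0086, 0.8648) m
M0: Pc = R·M0+t = (+0.06136, +0.09201, +0.92710); u = 849.8·(+0.06136)/0.92710 + 309.9 = 366.1451, v = 488.5·(+0.09201)/0.92710 + 226.2 = 274.6807
M1: Pc = R·M1+t = (+0.26677, +0.12316, +0.88012); u = 849.8·(+0.26677)/0.88012 + 309.9 = 567.4760, v = 488.5·(+0.12316)/0.88012 + 226.2 = 294.5590
M2: Pc = R·M2+t = (+0.27904, -0.07481, +0.80250); u = 849.8·(+0.27904)/0.80250 + 309.9 = 605.3861, v = 488.5·(-0.07481)/0.80250 + 226.2 = 180.6618
M3: Pc = R·M3+t = (+0.07363, -0.10596, +0.84948); u = 849.8·(+0.07363)/0.84948 + 309.9 = 383.5606, v = 488.5·(-0.10596)/0.84948 + 226.2 = 165.2656

c0=(366.15, 274.68) c1=(567.48, 294.56) c2=(605.39, 180.66) c3=(383.56, 165.27)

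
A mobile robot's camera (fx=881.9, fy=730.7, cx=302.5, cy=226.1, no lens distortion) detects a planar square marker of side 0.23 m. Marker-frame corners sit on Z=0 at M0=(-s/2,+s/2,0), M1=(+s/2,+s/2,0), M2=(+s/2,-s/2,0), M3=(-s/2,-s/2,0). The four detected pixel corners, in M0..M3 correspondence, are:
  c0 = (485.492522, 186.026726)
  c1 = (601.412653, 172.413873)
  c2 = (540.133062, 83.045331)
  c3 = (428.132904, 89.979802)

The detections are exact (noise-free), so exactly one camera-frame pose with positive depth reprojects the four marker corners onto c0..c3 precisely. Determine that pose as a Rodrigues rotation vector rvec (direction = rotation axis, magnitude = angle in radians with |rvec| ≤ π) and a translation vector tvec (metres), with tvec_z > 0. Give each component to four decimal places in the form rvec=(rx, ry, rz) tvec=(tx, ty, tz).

Intrinsics K: fx=881.9, fy=730.7, cx=302.5, cy=226.1
Marker side s = 0.23 m; corners in marker frame (Z=0):
  M0 = (-0.1150, +0.1150, 0)
  M1 = (+0.1150, +0.1150, 0)
  M2 = (+0.1150, -0.1150, 0)
  M3 = (-0.1150, -0.1150, 0)
Detected image corners:
  c0 = (485.492522, 186.026726) px
  c1 = (601.412653, 172.413873) px
  c2 = (540.133062, 83.045331) px
  c3 = (428.132904, 89.979802) px
Planar DLT: solve 8×8 A·h = b for H (H[2,2]=1):
  H  [+639.28404 +106.34009 +514.62246]
  H  [-6.91186 +363.34157 +131.12533]
  H  [+0.28045 -0.29554 +1.00000]
B = K⁻¹H; ‖b₁‖=0.695108, ‖b₂‖=0.695108; λ = 2/(‖b₁‖+‖b₂‖) = 1.438626, sign → tz>0 ⇒ λ=+1.438626
r₁ = λ·B[:,0] = (+0.90446,-0.13845,+0.40347); r₂ = λ·B[:,1] = (+0.31931,+0.84692,-0.42517)
r₃ = r₁×r₂ = (-0.28284,+0.51338,+0.81021); SVD([r₁ r₂ r₃]) → R = UVᵀ:
  R  [+0.90446 +0.31931 -0.28284]
  R  [-0.13845 +0.84692 +0.51338]
  R  [+0.40347 -0.42517 +0.81021]
t = (+0.34603, -0.18699, +1.43863) m
tr R = 2.561590; θ = arccos((tr R − 1)/2) = 0.674859 rad = 38.667°
axis k = ((R−Rᵀ)₃₂, (R−Rᵀ)₁₃, (R−Rᵀ)₂₁) / (2 sinθ) = (-0.751096, -0.549231, -0.366333)
rvec = θ·k = (-0.506884, -0.370654, -0.247223)

rvec=(-0.5069, -0.3707, -0.2472) tvec=(0.3460, -0.1870, 1.4386)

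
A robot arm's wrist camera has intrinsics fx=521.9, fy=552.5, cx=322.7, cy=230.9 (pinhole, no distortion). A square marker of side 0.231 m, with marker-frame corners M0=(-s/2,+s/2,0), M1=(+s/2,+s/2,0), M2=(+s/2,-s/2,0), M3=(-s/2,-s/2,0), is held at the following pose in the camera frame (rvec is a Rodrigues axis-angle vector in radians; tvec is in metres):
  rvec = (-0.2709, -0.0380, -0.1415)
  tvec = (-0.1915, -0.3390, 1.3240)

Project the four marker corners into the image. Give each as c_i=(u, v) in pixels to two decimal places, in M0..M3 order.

Intrinsics K: fx=521.9, fy=552.5, cx=322.7, cy=230.9
Marker side s = 0.231 m; corners in marker frame (Z=0):
  M0 = (-0.1155, +0.1155, 0)
  M1 = (+0.1155, +0.1155, 0)
  M2 = (+0.1155, -0.1155, 0)
  M3 = (-0.1155, -0.1155, 0)
rvec = (-0.2709, -0.0380, -0.1415), |rvec| = θ = 0.30798 rad = 17.646°
Rodrigues: sinθ=0.30314, 1−cosθ=0.04705; R = I + sinθ·[k]× + (1−cosθ)·[k]×²:
    [+0.98935 +0.14438 -0.01839]
    [-0.13417 +0.95366 +0.26930]
    [+0.05642 -0.26397 +0.96288]
t = (-0.1915, -0.3390, 1.3240) m
M0: Pc = R·M0+t = (-0.28909, -0.21336, +1.28700); u = 521.9·(-0.28909)/1.28700 + 322.7 = 205.4670, v = 552.5·(-0.21336)/1.28700 + 230.9 = 139.3076
M1: Pc = R·M1+t = (-0.06055, -0.24435, +1.30003); u = 521.9·(-0.06055)/1.30003 + 322.7 = 298.3904, v = 552.5·(-0.24435)/1.30003 + 230.9 = 127.0542
M2: Pc = R·M2+t = (-0.09391, -0.46464, +1.36100); u = 521.9·(-0.09391)/1.36100 + 322.7 = 286.6902, v = 552.5·(-0.46464)/1.36100 + 230.9 = 42.2776
M3: Pc = R·M3+t = (-0.32245, -0.43365, +1.34797); u = 521.9·(-0.32245)/1.34797 + 322.7 = 197.8573, v = 552.5·(-0.43365)/1.34797 + 230.9 = 53.1570

c0=(205.47, 139.31) c1=(298.39, 127.05) c2=(286.69, 42.28) c3=(197.86, 53.16)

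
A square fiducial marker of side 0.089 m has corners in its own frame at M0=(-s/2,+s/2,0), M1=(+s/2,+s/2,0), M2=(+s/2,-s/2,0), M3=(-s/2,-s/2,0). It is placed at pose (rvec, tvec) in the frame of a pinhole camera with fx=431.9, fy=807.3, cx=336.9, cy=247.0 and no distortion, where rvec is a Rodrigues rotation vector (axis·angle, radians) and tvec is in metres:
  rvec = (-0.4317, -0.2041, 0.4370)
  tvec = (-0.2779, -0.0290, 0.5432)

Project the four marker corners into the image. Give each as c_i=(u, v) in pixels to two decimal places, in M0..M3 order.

Intrinsics K: fx=431.9, fy=807.3, cx=336.9, cy=247.0
Marker side s = 0.089 m; corners in marker frame (Z=0):
  M0 = (-0.0445, +0.0445, 0)
  M1 = (+0.0445, +0.0445, 0)
  M2 = (+0.0445, -0.0445, 0)
  M3 = (-0.0445, -0.0445, 0)
rvec = (-0.4317, -0.2041, 0.4370), |rvec| = θ = 0.64729 rad = 37.087°
Rodrigues: sinθ=0.60303, 1−cosθ=0.20228; R = I + sinθ·[k]× + (1−cosθ)·[k]×²:
    [+0.88769 -0.36458 -0.28122]
    [+0.44965 +0.81783 +0.35912]
    [+0.09906 -0.44524 +0.88991]
t = (-0.2779, -0.0290, 0.5432) m
M0: Pc = R·M0+t = (-0.33363, -0.01262, +0.51898); u = 431.9·(-0.33363)/0.51898 + 336.9 = 59.2525, v = 807.3·(-0.01262)/0.51898 + 247.0 = 227.3748
M1: Pc = R·M1+t = (-0.25462, +0.02740, +0.52780); u = 431.9·(-0.25462)/0.52780 + 336.9 = 128.5408, v = 807.3·(+0.02740)/0.52780 + 247.0 = 288.9149
M2: Pc = R·M2+t = (-0.22217, -0.04538, +0.56742); u = 431.9·(-0.22217)/0.56742 + 336.9 = 167.7895, v = 807.3·(-0.04538)/0.56742 + 247.0 = 182.4302
M3: Pc = R·M3+t = (-0.30118, -0.08540, +0.55860); u = 431.9·(-0.30118)/0.55860 + 336.9 = 104.0359, v = 807.3·(-0.08540)/0.55860 + 247.0 = 123.5749

c0=(59.25, 227.37) c1=(128.54, 288.91) c2=(167.79, 182.43) c3=(104.04, 123.57)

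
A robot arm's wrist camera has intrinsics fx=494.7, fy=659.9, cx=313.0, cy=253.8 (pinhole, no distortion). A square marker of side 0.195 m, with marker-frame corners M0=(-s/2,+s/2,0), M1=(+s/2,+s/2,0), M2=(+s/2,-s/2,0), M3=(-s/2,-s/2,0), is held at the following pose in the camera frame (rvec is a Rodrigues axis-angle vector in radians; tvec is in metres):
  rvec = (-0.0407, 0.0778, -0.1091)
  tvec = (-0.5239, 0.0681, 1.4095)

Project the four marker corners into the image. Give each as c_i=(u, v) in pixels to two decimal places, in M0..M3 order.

c0=(99.33, 335.88) c1=(165.48, 326.59) c2=(159.05, 235.27) c3=(93.37, 245.45)

Intrinsics K: fx=494.7, fy=659.9, cx=313.0, cy=253.8
Marker side s = 0.195 m; corners in marker frame (Z=0):
  M0 = (-0.0975, +0.0975, 0)
  M1 = (+0.0975, +0.0975, 0)
  M2 = (+0.0975, -0.0975, 0)
  M3 = (-0.0975, -0.0975, 0)
rvec = (-0.0407, 0.0778, -0.1091), |rvec| = θ = 0.14004 rad = 8.024°
Rodrigues: sinθ=0.13959, 1−cosθ=0.00979; R = I + sinθ·[k]× + (1−cosθ)·[k]×²:
    [+0.99104 +0.10716 +0.07976]
    [-0.11032 +0.99323 +0.03633]
    [-0.07533 -0.04480 +0.99615]
t = (-0.5239, 0.0681, 1.4095) m
M0: Pc = R·M0+t = (-0.61008, +0.17570, +1.41248); u = 494.7·(-0.61008)/1.41248 + 313.0 = 99.3288, v = 659.9·(+0.17570)/1.41248 + 253.8 = 335.8844
M1: Pc = R·M1+t = (-0.41683, +0.15418, +1.39779); u = 494.7·(-0.41683)/1.39779 + 313.0 = 165.4785, v = 659.9·(+0.15418)/1.39779 + 253.8 = 326.5905
M2: Pc = R·M2+t = (-0.43772, -0.03950, +1.40652); u = 494.7·(-0.43772)/1.40652 + 313.0 = 159.0451, v = 659.9·(-0.03950)/1.40652 + 253.8 = 235.2693
M3: Pc = R·M3+t = (-0.63097, -0.01798, +1.42121); u = 494.7·(-0.63097)/1.42121 + 313.0 = 93.3685, v = 659.9·(-0.01798)/1.42121 + 253.8 = 245.4499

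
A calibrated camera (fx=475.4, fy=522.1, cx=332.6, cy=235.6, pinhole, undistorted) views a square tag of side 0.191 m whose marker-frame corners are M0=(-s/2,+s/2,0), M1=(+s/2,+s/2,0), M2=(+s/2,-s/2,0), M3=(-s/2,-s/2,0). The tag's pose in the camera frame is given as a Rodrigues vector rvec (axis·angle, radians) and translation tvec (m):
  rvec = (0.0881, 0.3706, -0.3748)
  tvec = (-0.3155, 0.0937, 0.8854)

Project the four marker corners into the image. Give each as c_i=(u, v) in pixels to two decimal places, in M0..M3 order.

c0=(145.78, 357.25) c1=(222.46, 327.37) c2=(182.13, 218.69) c3=(108.29, 257.02)

Intrinsics K: fx=475.4, fy=522.1, cx=332.6, cy=235.6
Marker side s = 0.191 m; corners in marker frame (Z=0):
  M0 = (-0.0955, +0.0955, 0)
  M1 = (+0.0955, +0.0955, 0)
  M2 = (+0.0955, -0.0955, 0)
  M3 = (-0.0955, -0.0955, 0)
rvec = (0.0881, 0.3706, -0.3748), |rvec| = θ = 0.53440 rad = 30.619°
Rodrigues: sinθ=0.50932, 1−cosθ=0.13942; R = I + sinθ·[k]× + (1−cosθ)·[k]×²:
    [+0.86436 +0.37315 +0.33709]
    [-0.34127 +0.92763 -0.15178]
    [-0.36933 +0.01615 +0.92916]
t = (-0.3155, 0.0937, 0.8854) m
M0: Pc = R·M0+t = (-0.36241, +0.21488, +0.92221); u = 475.4·(-0.36241)/0.92221 + 332.6 = 145.7778, v = 522.1·(+0.21488)/0.92221 + 235.6 = 357.2518
M1: Pc = R·M1+t = (-0.19732, +0.14970, +0.85167); u = 475.4·(-0.19732)/0.85167 + 332.6 = 222.4584, v = 522.1·(+0.14970)/0.85167 + 235.6 = 327.3687
M2: Pc = R·M2+t = (-0.26859, -0.02748, +0.84859); u = 475.4·(-0.26859)/0.84859 + 332.6 = 182.1293, v = 522.1·(-0.02748)/0.84859 + 235.6 = 218.6926
M3: Pc = R·M3+t = (-0.43368, +0.03770, +0.91913); u = 475.4·(-0.43368)/0.91913 + 332.6 = 108.2865, v = 522.1·(+0.03770)/0.91913 + 235.6 = 257.0168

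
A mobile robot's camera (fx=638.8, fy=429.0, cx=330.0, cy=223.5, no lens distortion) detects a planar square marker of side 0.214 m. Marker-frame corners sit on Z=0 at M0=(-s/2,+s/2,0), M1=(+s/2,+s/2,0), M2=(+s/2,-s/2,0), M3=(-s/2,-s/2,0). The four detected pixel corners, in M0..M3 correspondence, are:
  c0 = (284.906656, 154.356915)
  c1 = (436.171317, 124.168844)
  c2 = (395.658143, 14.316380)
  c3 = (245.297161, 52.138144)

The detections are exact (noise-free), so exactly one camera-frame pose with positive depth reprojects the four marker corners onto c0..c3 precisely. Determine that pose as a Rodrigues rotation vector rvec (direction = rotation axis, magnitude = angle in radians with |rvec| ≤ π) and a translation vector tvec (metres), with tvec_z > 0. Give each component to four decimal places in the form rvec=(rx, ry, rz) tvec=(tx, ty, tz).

rvec=(0.0824, 0.2672, -0.2450) tvec=(0.0107, -0.2707, 0.8516)

Intrinsics K: fx=638.8, fy=429.0, cx=330.0, cy=223.5
Marker side s = 0.214 m; corners in marker frame (Z=0):
  M0 = (-0.1070, +0.1070, 0)
  M1 = (+0.1070, +0.1070, 0)
  M2 = (+0.1070, -0.1070, 0)
  M3 = (-0.1070, -0.1070, 0)
Detected image corners:
  c0 = (284.906656, 154.356915) px
  c1 = (436.171317, 124.168844) px
  c2 = (395.658143, 14.316380) px
  c3 = (245.297161, 52.138144) px
Planar DLT: solve 8×8 A·h = b for H (H[2,2]=1):
  H  [+596.36981 +206.38479 +338.06150]
  H  [-186.24335 +499.76290 +87.14488]
  H  [-0.31828 +0.05655 +1.00000]
B = K⁻¹H; ‖b₁‖=1.174263, ‖b₂‖=1.174263; λ = 2/(‖b₁‖+‖b₂‖) = 0.851598, sign → tz>0 ⇒ λ=+0.851598
r₁ = λ·B[:,0] = (+0.93505,-0.22850,-0.27104); r₂ = λ·B[:,1] = (+0.25026,+0.96698,+0.04815)
r₃ = r₁×r₂ = (+0.25109,-0.11286,+0.96136); SVD([r₁ r₂ r₃]) → R = UVᵀ:
  R  [+0.93505 +0.25026 +0.25109]
  R  [-0.22850 +0.96698 -0.11286]
  R  [-0.27104 +0.04815 +0.96136]
t = (+0.01075, -0.27068, +0.85160) m
tr R = 2.863395; θ = arccos((tr R − 1)/2) = 0.371738 rad = 21.299°
axis k = ((R−Rᵀ)₃₂, (R−Rᵀ)₁₃, (R−Rᵀ)₂₁) / (2 sinθ) = (+0.221636, +0.718727, -0.659021)
rvec = θ·k = (+0.082390, +0.267178, -0.244983)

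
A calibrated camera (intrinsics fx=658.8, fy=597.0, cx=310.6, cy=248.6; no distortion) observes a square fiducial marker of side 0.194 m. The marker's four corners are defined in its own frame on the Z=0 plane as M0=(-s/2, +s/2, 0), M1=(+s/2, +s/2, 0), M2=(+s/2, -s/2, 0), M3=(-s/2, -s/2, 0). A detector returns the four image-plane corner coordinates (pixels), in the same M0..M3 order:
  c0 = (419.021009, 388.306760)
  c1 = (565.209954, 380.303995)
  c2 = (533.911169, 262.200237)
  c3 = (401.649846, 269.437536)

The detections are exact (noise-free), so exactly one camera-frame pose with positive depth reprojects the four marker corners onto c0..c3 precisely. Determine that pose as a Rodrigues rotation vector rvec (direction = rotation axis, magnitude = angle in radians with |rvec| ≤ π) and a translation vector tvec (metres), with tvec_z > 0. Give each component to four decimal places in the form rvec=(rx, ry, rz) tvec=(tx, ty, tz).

Intrinsics K: fx=658.8, fy=597.0, cx=310.6, cy=248.6
Marker side s = 0.194 m; corners in marker frame (Z=0):
  M0 = (-0.0970, +0.0970, 0)
  M1 = (+0.0970, +0.0970, 0)
  M2 = (+0.0970, -0.0970, 0)
  M3 = (-0.0970, -0.0970, 0)
Detected image corners:
  c0 = (419.021009, 388.306760) px
  c1 = (565.209954, 380.303995) px
  c2 = (533.911169, 262.200237) px
  c3 = (401.649846, 269.437536) px
Planar DLT: solve 8×8 A·h = b for H (H[2,2]=1):
  H  [+715.92552 -122.05965 +479.34029]
  H  [-39.13532 +443.12802 +322.09869]
  H  [+0.00014 -0.51568 +1.00000]
B = K⁻¹H; ‖b₁‖=1.088626, ‖b₂‖=1.088626; λ = 2/(‖b₁‖+‖b₂‖) = 0.918589, sign → tz>0 ⇒ λ=+0.918589
r₁ = λ·B[:,0] = (+0.99818,-0.06027,+0.00013); r₂ = λ·B[:,1] = (+0.05314,+0.87908,-0.47370)
r₃ = r₁×r₂ = (+0.02844,+0.47284,+0.88069); SVD([r₁ r₂ r₃]) → R = UVᵀ:
  R  [+0.99818 +0.05314 +0.02844]
  R  [-0.06027 +0.87908 +0.47284]
  R  [+0.00013 -0.47370 +0.88069]
t = (+0.23528, +0.11309, +0.91859) m
tr R = 2.757955; θ = arccos((tr R − 1)/2) = 0.497082 rad = 28.481°
axis k = ((R−Rᵀ)₃₂, (R−Rᵀ)₁₃, (R−Rᵀ)₂₁) / (2 sinθ) = (-0.992461, +0.029686, -0.118909)
rvec = θ·k = (-0.493335, +0.014757, -0.059108)

rvec=(-0.4933, 0.0148, -0.0591) tvec=(0.2353, 0.1131, 0.9186)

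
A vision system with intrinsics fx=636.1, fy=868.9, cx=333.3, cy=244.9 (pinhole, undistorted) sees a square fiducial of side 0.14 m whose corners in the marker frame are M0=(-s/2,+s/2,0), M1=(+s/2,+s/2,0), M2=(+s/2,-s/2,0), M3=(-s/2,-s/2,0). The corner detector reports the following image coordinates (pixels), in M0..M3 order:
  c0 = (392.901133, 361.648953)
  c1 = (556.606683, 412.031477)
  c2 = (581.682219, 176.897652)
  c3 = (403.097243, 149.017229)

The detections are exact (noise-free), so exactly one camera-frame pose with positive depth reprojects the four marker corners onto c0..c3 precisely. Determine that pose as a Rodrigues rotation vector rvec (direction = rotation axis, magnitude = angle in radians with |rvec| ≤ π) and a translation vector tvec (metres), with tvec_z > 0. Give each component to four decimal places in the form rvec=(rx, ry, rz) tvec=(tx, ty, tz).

rvec=(0.2691, 0.4550, 0.0988) tvec=(0.1181, 0.0197, 0.5178)

Intrinsics K: fx=636.1, fy=868.9, cx=333.3, cy=244.9
Marker side s = 0.14 m; corners in marker frame (Z=0):
  M0 = (-0.0700, +0.0700, 0)
  M1 = (+0.0700, +0.0700, 0)
  M2 = (+0.0700, -0.0700, 0)
  M3 = (-0.0700, -0.0700, 0)
Detected image corners:
  c0 = (392.901133, 361.648953) px
  c1 = (556.606683, 412.031477) px
  c2 = (581.682219, 176.897652) px
  c3 = (403.097243, 149.017229) px
Planar DLT: solve 8×8 A·h = b for H (H[2,2]=1):
  H  [+827.88559 +136.89505 +478.37717]
  H  [+59.36021 +1742.31140 +277.99752]
  H  [-0.81184 +0.53735 +1.00000]
B = K⁻¹H; ‖b₁‖=1.931191, ‖b₂‖=1.931191; λ = 2/(‖b₁‖+‖b₂‖) = 0.517815, sign → tz>0 ⇒ λ=+0.517815
r₁ = λ·B[:,0] = (+0.89421,+0.15386,-0.42038); r₂ = λ·B[:,1] = (-0.03435,+0.95990,+0.27825)
r₃ = r₁×r₂ = (+0.44633,-0.23437,+0.86363); SVD([r₁ r₂ r₃]) → R = UVᵀ:
  R  [+0.89421 -0.03435 +0.44633]
  R  [+0.15386 +0.95990 -0.23437]
  R  [-0.42038 +0.27825 +0.86363]
t = (+0.11810, +0.01972, +0.51782) m
tr R = 2.717733; θ = arccos((tr R − 1)/2) = 0.537744 rad = 30.810°
axis k = ((R−Rᵀ)₃₂, (R−Rᵀ)₁₃, (R−Rᵀ)₂₁) / (2 sinθ) = (+0.500404, +0.846072, +0.183732)
rvec = θ·k = (+0.269089, +0.454970, +0.098801)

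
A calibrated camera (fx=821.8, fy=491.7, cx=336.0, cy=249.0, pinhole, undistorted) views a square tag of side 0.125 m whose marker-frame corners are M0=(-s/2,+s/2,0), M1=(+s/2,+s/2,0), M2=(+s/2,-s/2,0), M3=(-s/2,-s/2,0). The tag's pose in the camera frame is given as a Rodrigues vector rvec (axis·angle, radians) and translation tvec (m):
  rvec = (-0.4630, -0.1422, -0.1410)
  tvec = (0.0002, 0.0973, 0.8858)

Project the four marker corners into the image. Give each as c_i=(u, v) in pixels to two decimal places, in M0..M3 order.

Intrinsics K: fx=821.8, fy=491.7, cx=336.0, cy=249.0
Marker side s = 0.125 m; corners in marker frame (Z=0):
  M0 = (-0.0625, +0.0625, 0)
  M1 = (+0.0625, +0.0625, 0)
  M2 = (+0.0625, -0.0625, 0)
  M3 = (-0.0625, -0.0625, 0)
rvec = (-0.4630, -0.1422, -0.1410), |rvec| = θ = 0.50445 rad = 28.903°
Rodrigues: sinθ=0.48333, 1−cosθ=0.12456; R = I + sinθ·[k]× + (1−cosθ)·[k]×²:
    [+0.98037 +0.16732 -0.10429]
    [-0.10287 +0.88534 +0.45343]
    [+0.16820 -0.43380 +0.88517]
t = (0.0002, 0.0973, 0.8858) m
M0: Pc = R·M0+t = (-0.05062, +0.15906, +0.84818); u = 821.8·(-0.05062)/0.84818 + 336.0 = 286.9585, v = 491.7·(+0.15906)/0.84818 + 249.0 = 341.2112
M1: Pc = R·M1+t = (+0.07193, +0.14620, +0.86920); u = 821.8·(+0.07193)/0.86920 + 336.0 = 404.0082, v = 491.7·(+0.14620)/0.86920 + 249.0 = 331.7067
M2: Pc = R·M2+t = (+0.05102, +0.03554, +0.92342); u = 821.8·(+0.05102)/0.92342 + 336.0 = 381.4011, v = 491.7·(+0.03554)/0.92342 + 249.0 = 267.9226
M3: Pc = R·M3+t = (-0.07153, +0.04840, +0.90240); u = 821.8·(-0.07153)/0.90240 + 336.0 = 270.8581, v = 491.7·(+0.04840)/0.90240 + 249.0 = 275.3699

c0=(286.96, 341.21) c1=(404.01, 331.71) c2=(381.40, 267.92) c3=(270.86, 275.37)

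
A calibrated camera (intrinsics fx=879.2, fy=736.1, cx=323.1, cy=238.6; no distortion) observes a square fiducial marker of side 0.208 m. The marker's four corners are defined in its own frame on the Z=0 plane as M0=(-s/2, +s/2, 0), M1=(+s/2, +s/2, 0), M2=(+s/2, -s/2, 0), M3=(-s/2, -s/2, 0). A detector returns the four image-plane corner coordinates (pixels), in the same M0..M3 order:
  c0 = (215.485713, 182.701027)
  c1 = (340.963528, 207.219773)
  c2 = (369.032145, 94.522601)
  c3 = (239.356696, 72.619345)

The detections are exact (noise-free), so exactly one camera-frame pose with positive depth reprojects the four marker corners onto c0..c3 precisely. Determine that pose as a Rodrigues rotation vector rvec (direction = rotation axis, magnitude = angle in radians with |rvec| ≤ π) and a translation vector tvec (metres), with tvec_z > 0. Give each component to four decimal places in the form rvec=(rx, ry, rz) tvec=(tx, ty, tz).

Intrinsics K: fx=879.2, fy=736.1, cx=323.1, cy=238.6
Marker side s = 0.208 m; corners in marker frame (Z=0):
  M0 = (-0.1040, +0.1040, 0)
  M1 = (+0.1040, +0.1040, 0)
  M2 = (+0.1040, -0.1040, 0)
  M3 = (-0.1040, -0.1040, 0)
Detected image corners:
  c0 = (215.485713, 182.701027) px
  c1 = (340.963528, 207.219773) px
  c2 = (369.032145, 94.522601) px
  c3 = (239.356696, 72.619345) px
Planar DLT: solve 8×8 A·h = b for H (H[2,2]=1):
  H  [+572.46847 -86.93656 +290.10617]
  H  [+92.19079 +553.49810 +139.84810]
  H  [-0.13992 +0.12971 +1.00000]
B = K⁻¹H; ‖b₁‖=0.736372, ‖b₂‖=0.736372; λ = 2/(‖b₁‖+‖b₂‖) = 1.358009, sign → tz>0 ⇒ λ=+1.358009
r₁ = λ·B[:,0] = (+0.95406,+0.23167,-0.19001); r₂ = λ·B[:,1] = (-0.19901,+0.96404,+0.17614)
r₃ = r₁×r₂ = (+0.22398,-0.13024,+0.96585); SVD([r₁ r₂ r₃]) → R = UVᵀ:
  R  [+0.95406 -0.19901 +0.22398]
  R  [+0.23167 +0.96404 -0.13024]
  R  [-0.19001 +0.17614 +0.96585]
t = (-0.05096, -0.18218, +1.35801) m
tr R = 2.883949; θ = arccos((tr R − 1)/2) = 0.342332 rad = 19.614°
axis k = ((R−Rᵀ)₃₂, (R−Rᵀ)₁₃, (R−Rᵀ)₂₁) / (2 sinθ) = (+0.456345, +0.616628, +0.641497)
rvec = θ·k = (+0.156222, +0.211091, +0.219605)

rvec=(0.1562, 0.2111, 0.2196) tvec=(-0.0510, -0.1822, 1.3580)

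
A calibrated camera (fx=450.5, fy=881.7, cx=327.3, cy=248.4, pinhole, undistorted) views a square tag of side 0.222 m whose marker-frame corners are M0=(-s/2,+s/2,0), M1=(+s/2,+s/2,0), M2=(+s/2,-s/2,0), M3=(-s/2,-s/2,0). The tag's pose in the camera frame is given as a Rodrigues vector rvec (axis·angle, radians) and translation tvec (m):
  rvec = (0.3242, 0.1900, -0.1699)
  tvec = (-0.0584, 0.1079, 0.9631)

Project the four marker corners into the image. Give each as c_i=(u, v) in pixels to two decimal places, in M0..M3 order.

c0=(263.62, 444.25) c1=(360.06, 426.60) c2=(340.89, 237.96) c3=(238.68, 266.15)

Intrinsics K: fx=450.5, fy=881.7, cx=327.3, cy=248.4
Marker side s = 0.222 m; corners in marker frame (Z=0):
  M0 = (-0.1110, +0.1110, 0)
  M1 = (+0.1110, +0.1110, 0)
  M2 = (+0.1110, -0.1110, 0)
  M3 = (-0.1110, -0.1110, 0)
rvec = (0.3242, 0.1900, -0.1699), |rvec| = θ = 0.41240 rad = 23.629°
Rodrigues: sinθ=0.40081, 1−cosθ=0.08384; R = I + sinθ·[k]× + (1−cosθ)·[k]×²:
    [+0.96797 +0.19549 +0.15751]
    [-0.13476 +0.93396 -0.33100]
    [-0.21181 +0.29918 +0.93039]
t = (-0.0584, 0.1079, 0.9631) m
M0: Pc = R·M0+t = (-0.14415, +0.22653, +1.01982); u = 450.5·(-0.14415)/1.01982 + 327.3 = 263.6243, v = 881.7·(+0.22653)/1.01982 + 248.4 = 444.2478
M1: Pc = R·M1+t = (+0.07074, +0.19661, +0.97280); u = 450.5·(+0.07074)/0.97280 + 327.3 = 360.0616, v = 881.7·(+0.19661)/0.97280 + 248.4 = 426.5994
M2: Pc = R·M2+t = (+0.02735, -0.01073, +0.90638); u = 450.5·(+0.02735)/0.90638 + 327.3 = 340.8917, v = 881.7·(-0.01073)/0.90638 + 248.4 = 237.9644
M3: Pc = R·M3+t = (-0.18754, +0.01919, +0.95340); u = 450.5·(-0.18754)/0.95340 + 327.3 = 238.6818, v = 881.7·(+0.01919)/0.95340 + 248.4 = 266.1458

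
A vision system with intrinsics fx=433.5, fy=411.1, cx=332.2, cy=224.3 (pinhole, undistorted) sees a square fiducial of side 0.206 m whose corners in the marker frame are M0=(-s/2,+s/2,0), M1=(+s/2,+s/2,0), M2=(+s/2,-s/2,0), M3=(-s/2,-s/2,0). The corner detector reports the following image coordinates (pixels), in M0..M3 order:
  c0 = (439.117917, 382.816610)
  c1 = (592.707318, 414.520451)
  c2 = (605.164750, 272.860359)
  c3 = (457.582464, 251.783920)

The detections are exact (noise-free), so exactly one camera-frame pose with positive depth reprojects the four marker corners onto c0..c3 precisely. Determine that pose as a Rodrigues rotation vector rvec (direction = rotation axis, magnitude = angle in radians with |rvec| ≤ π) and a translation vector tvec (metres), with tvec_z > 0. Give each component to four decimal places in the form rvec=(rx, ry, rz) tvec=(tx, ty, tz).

Intrinsics K: fx=433.5, fy=411.1, cx=332.2, cy=224.3
Marker side s = 0.206 m; corners in marker frame (Z=0):
  M0 = (-0.1030, +0.1030, 0)
  M1 = (+0.1030, +0.1030, 0)
  M2 = (+0.1030, -0.1030, 0)
  M3 = (-0.1030, -0.1030, 0)
Detected image corners:
  c0 = (439.117917, 382.816610) px
  c1 = (592.707318, 414.520451) px
  c2 = (605.164750, 272.860359) px
  c3 = (457.582464, 251.783920) px
Planar DLT: solve 8×8 A·h = b for H (H[2,2]=1):
  H  [+555.63117 -194.92840 +521.23249]
  H  [+17.03500 +585.64577 +328.44032]
  H  [-0.33425 -0.22797 +1.00000]
B = K⁻¹H; ‖b₁‖=1.589610, ‖b₂‖=1.589610; λ = 2/(‖b₁‖+‖b₂‖) = 0.629085, sign → tz>0 ⇒ λ=+0.629085
r₁ = λ·B[:,0] = (+0.96745,+0.14079,-0.21027); r₂ = λ·B[:,1] = (-0.17298,+0.97443,-0.14341)
r₃ = r₁×r₂ = (+0.18470,+0.17511,+0.96707); SVD([r₁ r₂ r₃]) → R = UVᵀ:
  R  [+0.96745 -0.17298 +0.18470]
  R  [+0.14079 +0.97443 +0.17511]
  R  [-0.21027 -0.14341 +0.96707]
t = (+0.27432, +0.15936, +0.62908) m
tr R = 2.908950; θ = arccos((tr R − 1)/2) = 0.302902 rad = 17.355°
axis k = ((R−Rᵀ)₃₂, (R−Rᵀ)₁₃, (R−Rᵀ)₂₁) / (2 sinθ) = (-0.533915, +0.662055, +0.525945)
rvec = θ·k = (-0.161724, +0.200538, +0.159310)

rvec=(-0.1617, 0.2005, 0.1593) tvec=(0.2743, 0.1594, 0.6291)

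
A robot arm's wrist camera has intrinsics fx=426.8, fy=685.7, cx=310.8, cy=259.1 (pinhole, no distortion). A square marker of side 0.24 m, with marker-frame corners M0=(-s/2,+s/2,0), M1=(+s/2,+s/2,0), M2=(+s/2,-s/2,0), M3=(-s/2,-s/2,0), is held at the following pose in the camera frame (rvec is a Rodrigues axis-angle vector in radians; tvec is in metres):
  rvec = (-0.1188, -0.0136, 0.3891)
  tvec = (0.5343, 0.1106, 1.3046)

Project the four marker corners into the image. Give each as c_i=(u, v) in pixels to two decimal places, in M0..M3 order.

c0=(435.69, 352.17) c1=(509.43, 400.74) c2=(534.51, 282.99) c3=(462.32, 235.66)

Intrinsics K: fx=426.8, fy=685.7, cx=310.8, cy=259.1
Marker side s = 0.24 m; corners in marker frame (Z=0):
  M0 = (-0.1200, +0.1200, 0)
  M1 = (+0.1200, +0.1200, 0)
  M2 = (+0.1200, -0.1200, 0)
  M3 = (-0.1200, -0.1200, 0)
rvec = (-0.1188, -0.0136, 0.3891), |rvec| = θ = 0.40706 rad = 23.323°
Rodrigues: sinθ=0.39591, 1−cosθ=0.08171; R = I + sinθ·[k]× + (1−cosθ)·[k]×²:
    [+0.92525 -0.37765 -0.03602]
    [+0.37924 +0.91838 +0.11294]
    [-0.00957 -0.11816 +0.99295]
t = (0.5343, 0.1106, 1.3046) m
M0: Pc = R·M0+t = (+0.37795, +0.17530, +1.29157); u = 426.8·(+0.37795)/1.29157 + 310.8 = 435.6947, v = 685.7·(+0.17530)/1.29157 + 259.1 = 352.1659
M1: Pc = R·M1+t = (+0.60001, +0.26631, +1.28927); u = 426.8·(+0.60001)/1.28927 + 310.8 = 509.4276, v = 685.7·(+0.26631)/1.28927 + 259.1 = 400.7393
M2: Pc = R·M2+t = (+0.69065, +0.04590, +1.31763); u = 426.8·(+0.69065)/1.31763 + 310.8 = 534.5109, v = 685.7·(+0.04590)/1.31763 + 259.1 = 282.9882
M3: Pc = R·M3+t = (+0.46859, -0.04511, +1.31993); u = 426.8·(+0.46859)/1.31993 + 310.8 = 462.3184, v = 685.7·(-0.04511)/1.31993 + 259.1 = 235.6631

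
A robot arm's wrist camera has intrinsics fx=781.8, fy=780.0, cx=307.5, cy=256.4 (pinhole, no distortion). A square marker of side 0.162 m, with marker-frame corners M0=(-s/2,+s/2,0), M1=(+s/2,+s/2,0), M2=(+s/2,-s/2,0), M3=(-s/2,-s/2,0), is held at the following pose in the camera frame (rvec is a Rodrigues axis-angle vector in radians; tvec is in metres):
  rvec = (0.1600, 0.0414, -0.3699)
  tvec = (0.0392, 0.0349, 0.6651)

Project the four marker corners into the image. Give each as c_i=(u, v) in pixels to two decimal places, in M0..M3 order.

Intrinsics K: fx=781.8, fy=780.0, cx=307.5, cy=256.4
Marker side s = 0.162 m; corners in marker frame (Z=0):
  M0 = (-0.0810, +0.0810, 0)
  M1 = (+0.0810, +0.0810, 0)
  M2 = (+0.0810, -0.0810, 0)
  M3 = (-0.0810, -0.0810, 0)
rvec = (0.1600, 0.0414, -0.3699), |rvec| = θ = 0.40514 rad = 23.213°
Rodrigues: sinθ=0.39415, 1−cosθ=0.08095; R = I + sinθ·[k]× + (1−cosθ)·[k]×²:
    [+0.93167 +0.36313 +0.01109]
    [-0.35660 +0.91989 -0.16321]
    [-0.06947 +0.14811 +0.98653]
t = (0.0392, 0.0349, 0.6651) m
M0: Pc = R·M0+t = (-0.00685, +0.13830, +0.68272); u = 781.8·(-0.00685)/0.68272 + 307.5 = 299.6538, v = 780.0·(+0.13830)/0.68272 + 256.4 = 414.4004
M1: Pc = R·M1+t = (+0.14408, +0.08053, +0.67147); u = 781.8·(+0.14408)/0.67147 + 307.5 = 475.2529, v = 780.0·(+0.08053)/0.67147 + 256.4 = 349.9425
M2: Pc = R·M2+t = (+0.08525, -0.06850, +0.64748); u = 781.8·(+0.08525)/0.64748 + 307.5 = 410.4380, v = 780.0·(-0.06850)/0.64748 + 256.4 = 173.8850
M3: Pc = R·M3+t = (-0.06568, -0.01073, +0.65873); u = 781.8·(-0.06568)/0.65873 + 307.5 = 229.5502, v = 780.0·(-0.01073)/0.65873 + 256.4 = 243.6983

c0=(299.65, 414.40) c1=(475.25, 349.94) c2=(410.44, 173.89) c3=(229.55, 243.70)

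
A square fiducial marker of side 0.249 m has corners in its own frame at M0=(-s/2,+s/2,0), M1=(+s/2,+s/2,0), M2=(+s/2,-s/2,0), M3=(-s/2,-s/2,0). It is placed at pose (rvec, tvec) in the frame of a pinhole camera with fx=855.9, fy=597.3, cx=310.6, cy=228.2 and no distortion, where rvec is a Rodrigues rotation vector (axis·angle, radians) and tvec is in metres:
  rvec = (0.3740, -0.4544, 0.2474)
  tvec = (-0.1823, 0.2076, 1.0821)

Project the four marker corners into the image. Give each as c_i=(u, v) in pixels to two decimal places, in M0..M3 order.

c0=(44.51, 398.01) c1=(228.53, 399.97) c2=(283.51, 289.74) c3=(92.32, 274.60)

Intrinsics K: fx=855.9, fy=597.3, cx=310.6, cy=228.2
Marker side s = 0.249 m; corners in marker frame (Z=0):
  M0 = (-0.1245, +0.1245, 0)
  M1 = (+0.1245, +0.1245, 0)
  M2 = (+0.1245, -0.1245, 0)
  M3 = (-0.1245, -0.1245, 0)
rvec = (0.3740, -0.4544, 0.2474), |rvec| = θ = 0.63841 rad = 36.578°
Rodrigues: sinθ=0.59592, 1−cosθ=0.19695; R = I + sinθ·[k]× + (1−cosθ)·[k]×²:
    [+0.87064 -0.31306 -0.37944]
    [+0.14881 +0.90283 -0.40343]
    [+0.46887 +0.29478 +0.83262]
t = (-0.1823, 0.2076, 1.0821) m
M0: Pc = R·M0+t = (-0.32967, +0.30148, +1.06043); u = 855.9·(-0.32967)/1.06043 + 310.6 = 44.5133, v = 597.3·(+0.30148)/1.06043 + 228.2 = 398.0103
M1: Pc = R·M1+t = (-0.11288, +0.33853, +1.17717); u = 855.9·(-0.11288)/1.17717 + 310.6 = 228.5264, v = 597.3·(+0.33853)/1.17717 + 228.2 = 399.9699
M2: Pc = R·M2+t = (-0.03493, +0.11372, +1.10377); u = 855.9·(-0.03493)/1.10377 + 310.6 = 283.5148, v = 597.3·(+0.11372)/1.10377 + 228.2 = 289.7413
M3: Pc = R·M3+t = (-0.25172, +0.07667, +0.98703); u = 855.9·(-0.25172)/0.98703 + 310.6 = 92.3217, v = 597.3·(+0.07667)/0.98703 + 228.2 = 274.5978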